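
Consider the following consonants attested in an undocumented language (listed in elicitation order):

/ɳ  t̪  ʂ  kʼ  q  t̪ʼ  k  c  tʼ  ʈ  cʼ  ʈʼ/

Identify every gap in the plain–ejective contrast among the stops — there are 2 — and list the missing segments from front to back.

/t/, /qʼ/

dental: plain /t̪/, ejective /t̪ʼ/.
alveolar: plain —, ejective /tʼ/.
retroflex: plain /ʈ/, ejective /ʈʼ/.
palatal: plain /c/, ejective /cʼ/.
velar: plain /k/, ejective /kʼ/.
uvular: plain /q/, ejective —.
Gaps, from front to back: alveolar lacks plain (/t/); uvular lacks ejective (/qʼ/).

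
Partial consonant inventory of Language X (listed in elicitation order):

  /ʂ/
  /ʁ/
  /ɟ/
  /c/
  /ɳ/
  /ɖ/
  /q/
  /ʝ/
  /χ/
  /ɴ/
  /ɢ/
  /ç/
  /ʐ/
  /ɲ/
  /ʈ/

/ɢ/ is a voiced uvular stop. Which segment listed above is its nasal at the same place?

/ɴ/

The nasal at the same place is an uvular nasal — in this inventory, /ɴ/.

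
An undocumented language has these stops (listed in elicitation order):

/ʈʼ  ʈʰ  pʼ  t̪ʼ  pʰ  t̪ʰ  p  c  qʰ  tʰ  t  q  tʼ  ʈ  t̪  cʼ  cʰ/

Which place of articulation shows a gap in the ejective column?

uvular

place of articulation  plain     aspirated  ejective
bilabial          p         pʰ        pʼ      
dental            t̪        t̪ʰ       t̪ʼ     
alveolar          t         tʰ        tʼ      
retroflex         ʈ         ʈʰ        ʈʼ      
palatal           c         cʰ        cʼ      
uvular            q         qʰ        —       
Every place of articulation has an ejective member except uvular, where /qʼ/ would be expected.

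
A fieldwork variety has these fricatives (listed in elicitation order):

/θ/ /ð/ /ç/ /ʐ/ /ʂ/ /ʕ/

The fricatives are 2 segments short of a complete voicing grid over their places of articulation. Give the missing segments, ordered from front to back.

dental: voiceless /θ/, voiced /ð/.
retroflex: voiceless /ʂ/, voiced /ʐ/.
palatal: voiceless /ç/, voiced —.
pharyngeal: voiceless —, voiced /ʕ/.
Gaps, from front to back: palatal lacks voiced (/ʝ/); pharyngeal lacks voiceless (/ħ/).

/ʝ/, /ħ/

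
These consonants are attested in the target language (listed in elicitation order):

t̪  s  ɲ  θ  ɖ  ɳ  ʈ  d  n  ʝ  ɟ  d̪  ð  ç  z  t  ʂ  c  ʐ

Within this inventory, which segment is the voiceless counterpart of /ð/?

/θ/

/ð/ is a voiced dental fricative.
The voiceless counterpart is a voiceless dental fricative — in this inventory, /θ/.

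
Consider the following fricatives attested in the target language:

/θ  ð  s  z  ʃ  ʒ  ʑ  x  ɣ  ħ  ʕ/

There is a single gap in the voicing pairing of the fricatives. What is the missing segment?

Voiceless: /θ/ (dental), /s/ (alveolar), /ʃ/ (postalveolar), /x/ (velar), /ħ/ (pharyngeal).
Voiced: /ð/ (dental), /z/ (alveolar), /ʒ/ (postalveolar), /ʑ/ (alveolo-palatal), /ɣ/ (velar), /ʕ/ (pharyngeal).
The alveolo-palatal row has no voiceless member, so the gap is the voiceless alveolo-palatal fricative /ɕ/.

/ɕ/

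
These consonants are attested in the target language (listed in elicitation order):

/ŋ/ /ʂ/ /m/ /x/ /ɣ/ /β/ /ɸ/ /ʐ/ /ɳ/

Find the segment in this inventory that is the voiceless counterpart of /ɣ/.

/x/

/ɣ/ is a voiced velar fricative.
The voiceless counterpart is a voiceless velar fricative — in this inventory, /x/.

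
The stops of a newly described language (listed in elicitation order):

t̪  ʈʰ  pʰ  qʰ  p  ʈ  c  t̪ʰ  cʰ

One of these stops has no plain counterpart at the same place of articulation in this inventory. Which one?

Bilabial: /p/ ~ /pʰ/
Dental: /t̪/ ~ /t̪ʰ/
Retroflex: /ʈ/ ~ /ʈʰ/
Palatal: /c/ ~ /cʰ/
Uvular: only /qʰ/ (aspirated); no plain partner.
So /qʰ/ is the unpaired segment.

/qʰ/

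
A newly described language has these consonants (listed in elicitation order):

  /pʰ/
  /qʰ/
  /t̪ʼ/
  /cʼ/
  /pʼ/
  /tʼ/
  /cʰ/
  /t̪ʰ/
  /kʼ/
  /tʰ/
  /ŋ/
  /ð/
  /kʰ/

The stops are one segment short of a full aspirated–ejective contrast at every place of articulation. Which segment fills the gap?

/qʼ/

Aspirated: /pʰ/ (bilabial), /t̪ʰ/ (dental), /tʰ/ (alveolar), /cʰ/ (palatal), /kʰ/ (velar), /qʰ/ (uvular).
Ejective: /pʼ/ (bilabial), /t̪ʼ/ (dental), /tʼ/ (alveolar), /cʼ/ (palatal), /kʼ/ (velar).
The uvular row has no ejective member, so the gap is the ejective uvular stop /qʼ/.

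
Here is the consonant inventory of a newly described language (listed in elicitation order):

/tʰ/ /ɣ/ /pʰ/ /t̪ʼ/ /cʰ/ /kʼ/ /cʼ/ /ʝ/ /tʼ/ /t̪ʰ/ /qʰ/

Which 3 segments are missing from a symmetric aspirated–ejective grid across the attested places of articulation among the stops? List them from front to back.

/pʼ/, /kʰ/, /qʼ/

place of articulation  aspirated  ejective
bilabial          pʰ        —       
dental            t̪ʰ       t̪ʼ     
alveolar          tʰ        tʼ      
palatal           cʰ        cʼ      
velar             —         kʼ      
uvular            qʰ        —       
Gaps, from front to back: bilabial lacks ejective (/pʼ/); velar lacks aspirated (/kʰ/); uvular lacks ejective (/qʼ/).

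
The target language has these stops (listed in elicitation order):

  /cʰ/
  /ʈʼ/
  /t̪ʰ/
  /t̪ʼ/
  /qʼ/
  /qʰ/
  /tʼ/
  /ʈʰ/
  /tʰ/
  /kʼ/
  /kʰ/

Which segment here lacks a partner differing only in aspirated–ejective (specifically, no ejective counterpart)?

/cʰ/

Dental: /t̪ʰ/ ~ /t̪ʼ/
Alveolar: /tʰ/ ~ /tʼ/
Retroflex: /ʈʰ/ ~ /ʈʼ/
Velar: /kʰ/ ~ /kʼ/
Uvular: /qʰ/ ~ /qʼ/
Palatal: only /cʰ/ (aspirated); no ejective partner.
So /cʰ/ is the unpaired segment.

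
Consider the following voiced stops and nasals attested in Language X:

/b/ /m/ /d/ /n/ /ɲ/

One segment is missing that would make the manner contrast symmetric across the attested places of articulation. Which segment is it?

Oral stop: /b/ (bilabial), /d/ (alveolar).
Nasal: /m/ (bilabial), /n/ (alveolar), /ɲ/ (palatal).
The palatal row has no oral stop member, so the gap is the palatal oral stop /ɟ/.

/ɟ/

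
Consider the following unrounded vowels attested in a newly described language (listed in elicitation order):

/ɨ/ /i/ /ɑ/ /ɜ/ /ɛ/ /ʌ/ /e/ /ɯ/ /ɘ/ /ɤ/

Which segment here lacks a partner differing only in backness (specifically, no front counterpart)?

High: /i/ ~ /ɨ/ ~ /ɯ/
High-mid: /e/ ~ /ɘ/ ~ /ɤ/
Low-mid: /ɛ/ ~ /ɜ/ ~ /ʌ/
Low: only /ɑ/ (back); no front partner.
So /ɑ/ is the unpaired segment.

/ɑ/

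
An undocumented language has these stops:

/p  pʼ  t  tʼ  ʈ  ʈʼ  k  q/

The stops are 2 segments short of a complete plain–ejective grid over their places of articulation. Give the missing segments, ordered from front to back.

/kʼ/, /qʼ/

bilabial: plain /p/, ejective /pʼ/.
alveolar: plain /t/, ejective /tʼ/.
retroflex: plain /ʈ/, ejective /ʈʼ/.
velar: plain /k/, ejective —.
uvular: plain /q/, ejective —.
Gaps, from front to back: velar lacks ejective (/kʼ/); uvular lacks ejective (/qʼ/).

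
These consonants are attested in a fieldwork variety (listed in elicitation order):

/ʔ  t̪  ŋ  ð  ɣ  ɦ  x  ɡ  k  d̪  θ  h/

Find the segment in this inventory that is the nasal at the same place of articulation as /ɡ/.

/ŋ/

/ɡ/ is a voiced velar stop.
The nasal at the same place is a velar nasal — in this inventory, /ŋ/.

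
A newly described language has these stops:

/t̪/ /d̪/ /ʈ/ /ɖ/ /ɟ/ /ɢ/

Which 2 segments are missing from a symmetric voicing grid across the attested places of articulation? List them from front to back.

dental: voiceless /t̪/, voiced /d̪/.
retroflex: voiceless /ʈ/, voiced /ɖ/.
palatal: voiceless —, voiced /ɟ/.
uvular: voiceless —, voiced /ɢ/.
Gaps, from front to back: palatal lacks voiceless (/c/); uvular lacks voiceless (/q/).

/c/, /q/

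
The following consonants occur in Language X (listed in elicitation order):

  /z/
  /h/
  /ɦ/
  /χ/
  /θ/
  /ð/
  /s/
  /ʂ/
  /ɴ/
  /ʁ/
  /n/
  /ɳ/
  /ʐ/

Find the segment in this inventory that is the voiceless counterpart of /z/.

/s/

/z/ is a voiced alveolar fricative.
The voiceless counterpart is a voiceless alveolar fricative — in this inventory, /s/.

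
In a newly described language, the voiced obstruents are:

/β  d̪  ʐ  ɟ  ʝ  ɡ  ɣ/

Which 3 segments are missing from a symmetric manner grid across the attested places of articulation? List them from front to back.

/b/, /ð/, /ɖ/

Stop: /d̪/ (dental), /ɟ/ (palatal), /ɡ/ (velar).
Fricative: /β/ (bilabial), /ʐ/ (retroflex), /ʝ/ (palatal), /ɣ/ (velar).
Gaps, from front to back: bilabial lacks stop (/b/); dental lacks fricative (/ð/); retroflex lacks stop (/ɖ/).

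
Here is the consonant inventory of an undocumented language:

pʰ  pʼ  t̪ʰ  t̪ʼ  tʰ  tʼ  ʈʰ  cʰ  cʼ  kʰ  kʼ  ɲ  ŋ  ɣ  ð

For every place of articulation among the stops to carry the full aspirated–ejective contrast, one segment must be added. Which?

/ʈʼ/

bilabial: aspirated /pʰ/, ejective /pʼ/.
dental: aspirated /t̪ʰ/, ejective /t̪ʼ/.
alveolar: aspirated /tʰ/, ejective /tʼ/.
retroflex: aspirated /ʈʰ/, ejective —.
palatal: aspirated /cʰ/, ejective /cʼ/.
velar: aspirated /kʰ/, ejective /kʼ/.
The retroflex row has no ejective member, so the gap is the ejective retroflex stop /ʈʼ/.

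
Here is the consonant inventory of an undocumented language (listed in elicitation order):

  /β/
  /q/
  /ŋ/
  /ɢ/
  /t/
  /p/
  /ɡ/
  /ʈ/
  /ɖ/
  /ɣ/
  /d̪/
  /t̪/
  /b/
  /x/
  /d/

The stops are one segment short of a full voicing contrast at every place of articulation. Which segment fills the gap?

Voiceless: /p/ (bilabial), /t̪/ (dental), /t/ (alveolar), /ʈ/ (retroflex), /q/ (uvular).
Voiced: /b/ (bilabial), /d̪/ (dental), /d/ (alveolar), /ɖ/ (retroflex), /ɡ/ (velar), /ɢ/ (uvular).
The velar row has no voiceless member, so the gap is the voiceless velar stop /k/.

/k/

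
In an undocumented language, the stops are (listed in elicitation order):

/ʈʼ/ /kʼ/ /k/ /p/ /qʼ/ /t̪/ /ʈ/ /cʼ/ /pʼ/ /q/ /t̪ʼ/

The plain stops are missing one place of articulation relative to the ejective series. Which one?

palatal

Plain: /p/ (bilabial), /t̪/ (dental), /ʈ/ (retroflex), /k/ (velar), /q/ (uvular).
Ejective: /pʼ/ (bilabial), /t̪ʼ/ (dental), /ʈʼ/ (retroflex), /cʼ/ (palatal), /kʼ/ (velar), /qʼ/ (uvular).
Every place of articulation has a plain member except palatal, where /c/ would be expected.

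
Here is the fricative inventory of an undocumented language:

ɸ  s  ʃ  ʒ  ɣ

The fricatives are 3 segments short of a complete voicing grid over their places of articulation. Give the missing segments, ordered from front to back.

/β/, /z/, /x/

bilabial: voiceless /ɸ/, voiced —.
alveolar: voiceless /s/, voiced —.
postalveolar: voiceless /ʃ/, voiced /ʒ/.
velar: voiceless —, voiced /ɣ/.
Gaps, from front to back: bilabial lacks voiced (/β/); alveolar lacks voiced (/z/); velar lacks voiceless (/x/).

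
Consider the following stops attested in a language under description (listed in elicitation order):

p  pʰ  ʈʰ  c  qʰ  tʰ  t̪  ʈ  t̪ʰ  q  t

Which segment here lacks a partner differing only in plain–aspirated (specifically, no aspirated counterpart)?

Bilabial: /p/ ~ /pʰ/
Dental: /t̪/ ~ /t̪ʰ/
Alveolar: /t/ ~ /tʰ/
Retroflex: /ʈ/ ~ /ʈʰ/
Uvular: /q/ ~ /qʰ/
Palatal: only /c/ (plain); no aspirated partner.
So /c/ is the unpaired segment.

/c/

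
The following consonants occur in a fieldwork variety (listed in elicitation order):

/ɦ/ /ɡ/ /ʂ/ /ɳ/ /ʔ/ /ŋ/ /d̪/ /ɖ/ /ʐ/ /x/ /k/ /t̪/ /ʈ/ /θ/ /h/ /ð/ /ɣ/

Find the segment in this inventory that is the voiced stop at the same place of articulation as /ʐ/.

/ʐ/ is a voiced retroflex fricative.
The voiced stop at the same place is a voiced retroflex stop — in this inventory, /ɖ/.

/ɖ/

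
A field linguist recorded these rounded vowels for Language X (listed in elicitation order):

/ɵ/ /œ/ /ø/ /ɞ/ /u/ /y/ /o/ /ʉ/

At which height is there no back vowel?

height            front     central   back    
high              y         ʉ         u       
high-mid          ø         ɵ         o       
low-mid           œ         ɞ         —       
Every height has a back member except low-mid, where /ɔ/ would be expected.

low-mid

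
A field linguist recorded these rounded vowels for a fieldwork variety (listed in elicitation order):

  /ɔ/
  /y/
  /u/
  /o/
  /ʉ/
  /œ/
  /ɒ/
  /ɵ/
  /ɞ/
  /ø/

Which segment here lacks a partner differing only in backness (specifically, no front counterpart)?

/ɒ/

High: /y/ ~ /ʉ/ ~ /u/
High-mid: /ø/ ~ /ɵ/ ~ /o/
Low-mid: /œ/ ~ /ɞ/ ~ /ɔ/
Low: only /ɒ/ (back); no front partner.
So /ɒ/ is the unpaired segment.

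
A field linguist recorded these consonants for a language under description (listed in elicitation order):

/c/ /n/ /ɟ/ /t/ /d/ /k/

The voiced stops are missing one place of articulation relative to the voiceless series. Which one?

Voiceless: /t/ (alveolar), /c/ (palatal), /k/ (velar).
Voiced: /d/ (alveolar), /ɟ/ (palatal).
Every place of articulation has a voiced member except velar, where /ɡ/ would be expected.

velar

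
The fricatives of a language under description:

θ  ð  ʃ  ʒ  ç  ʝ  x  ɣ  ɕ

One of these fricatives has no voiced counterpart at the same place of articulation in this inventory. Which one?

/ɕ/

Dental: /θ/ ~ /ð/
Postalveolar: /ʃ/ ~ /ʒ/
Palatal: /ç/ ~ /ʝ/
Velar: /x/ ~ /ɣ/
Alveolo-palatal: only /ɕ/ (voiceless); no voiced partner.
So /ɕ/ is the unpaired segment.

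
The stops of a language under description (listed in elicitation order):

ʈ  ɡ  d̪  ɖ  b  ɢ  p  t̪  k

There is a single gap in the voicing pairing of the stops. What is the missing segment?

/q/

place of articulation  voiceless  voiced  
bilabial          p         b       
dental            t̪        d̪      
retroflex         ʈ         ɖ       
velar             k         ɡ       
uvular            —         ɢ       
The uvular row has no voiceless member, so the gap is the voiceless uvular stop /q/.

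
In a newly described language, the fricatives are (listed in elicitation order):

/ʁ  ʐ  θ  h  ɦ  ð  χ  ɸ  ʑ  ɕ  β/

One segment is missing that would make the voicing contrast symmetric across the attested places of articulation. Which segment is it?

/ʂ/

place of articulation  voiceless  voiced  
bilabial          ɸ         β       
dental            θ         ð       
retroflex         —         ʐ       
alveolo-palatal   ɕ         ʑ       
uvular            χ         ʁ       
glottal           h         ɦ       
The retroflex row has no voiceless member, so the gap is the voiceless retroflex fricative /ʂ/.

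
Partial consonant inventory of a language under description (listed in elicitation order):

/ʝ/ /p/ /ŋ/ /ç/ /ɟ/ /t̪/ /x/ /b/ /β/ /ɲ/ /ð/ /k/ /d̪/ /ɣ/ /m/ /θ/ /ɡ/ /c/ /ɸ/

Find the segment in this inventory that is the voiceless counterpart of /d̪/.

/t̪/

/d̪/ is a voiced dental stop.
The voiceless counterpart is a voiceless dental stop — in this inventory, /t̪/.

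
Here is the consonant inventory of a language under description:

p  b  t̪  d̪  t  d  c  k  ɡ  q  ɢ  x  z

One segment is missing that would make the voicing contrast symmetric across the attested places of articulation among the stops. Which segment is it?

place of articulation  voiceless  voiced  
bilabial          p         b       
dental            t̪        d̪      
alveolar          t         d       
palatal           c         —       
velar             k         ɡ       
uvular            q         ɢ       
The palatal row has no voiced member, so the gap is the voiced palatal stop /ɟ/.

/ɟ/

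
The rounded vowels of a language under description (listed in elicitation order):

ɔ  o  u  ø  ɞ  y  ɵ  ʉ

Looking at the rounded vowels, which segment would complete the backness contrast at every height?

/œ/

high: front /y/, central /ʉ/, back /u/.
high-mid: front /ø/, central /ɵ/, back /o/.
low-mid: front —, central /ɞ/, back /ɔ/.
The low-mid row has no front member, so the gap is the low-mid front rounded vowel /œ/.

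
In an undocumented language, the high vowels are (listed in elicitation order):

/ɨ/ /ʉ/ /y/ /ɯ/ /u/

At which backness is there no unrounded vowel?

Unrounded: /ɨ/ (central), /ɯ/ (back).
Rounded: /y/ (front), /ʉ/ (central), /u/ (back).
Every backness has an unrounded member except front, where /i/ would be expected.

front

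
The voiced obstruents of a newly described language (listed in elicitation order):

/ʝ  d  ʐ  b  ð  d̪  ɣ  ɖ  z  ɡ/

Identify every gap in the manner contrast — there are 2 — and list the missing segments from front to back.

/β/, /ɟ/

bilabial: stop /b/, fricative —.
dental: stop /d̪/, fricative /ð/.
alveolar: stop /d/, fricative /z/.
retroflex: stop /ɖ/, fricative /ʐ/.
palatal: stop —, fricative /ʝ/.
velar: stop /ɡ/, fricative /ɣ/.
Gaps, from front to back: bilabial lacks fricative (/β/); palatal lacks stop (/ɟ/).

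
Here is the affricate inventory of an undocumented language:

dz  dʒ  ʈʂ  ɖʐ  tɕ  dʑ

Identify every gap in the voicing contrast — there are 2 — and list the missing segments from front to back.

/ts/, /tʃ/

alveolar: voiceless —, voiced /dz/.
postalveolar: voiceless —, voiced /dʒ/.
retroflex: voiceless /ʈʂ/, voiced /ɖʐ/.
alveolo-palatal: voiceless /tɕ/, voiced /dʑ/.
Gaps, from front to back: alveolar lacks voiceless (/ts/); postalveolar lacks voiceless (/tʃ/).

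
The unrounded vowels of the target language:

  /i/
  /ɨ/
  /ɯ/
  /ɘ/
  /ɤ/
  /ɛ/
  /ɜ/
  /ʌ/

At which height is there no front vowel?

high-mid

high: front /i/, central /ɨ/, back /ɯ/.
high-mid: front —, central /ɘ/, back /ɤ/.
low-mid: front /ɛ/, central /ɜ/, back /ʌ/.
Every height has a front member except high-mid, where /e/ would be expected.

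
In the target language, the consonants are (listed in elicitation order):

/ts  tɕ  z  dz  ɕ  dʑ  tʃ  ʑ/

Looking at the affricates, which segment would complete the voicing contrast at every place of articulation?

/dʒ/

alveolar: voiceless /ts/, voiced /dz/.
postalveolar: voiceless /tʃ/, voiced —.
alveolo-palatal: voiceless /tɕ/, voiced /dʑ/.
The postalveolar row has no voiced member, so the gap is the voiced postalveolar affricate /dʒ/.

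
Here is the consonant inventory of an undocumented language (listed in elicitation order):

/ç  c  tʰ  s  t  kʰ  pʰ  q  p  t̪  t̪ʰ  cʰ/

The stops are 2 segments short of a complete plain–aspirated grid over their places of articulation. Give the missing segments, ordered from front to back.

place of articulation  plain     aspirated
bilabial          p         pʰ      
dental            t̪        t̪ʰ     
alveolar          t         tʰ      
palatal           c         cʰ      
velar             —         kʰ      
uvular            q         —       
Gaps, from front to back: velar lacks plain (/k/); uvular lacks aspirated (/qʰ/).

/k/, /qʰ/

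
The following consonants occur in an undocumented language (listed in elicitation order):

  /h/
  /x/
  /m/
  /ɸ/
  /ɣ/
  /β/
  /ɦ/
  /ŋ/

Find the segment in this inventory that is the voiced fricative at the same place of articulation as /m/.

/m/ is a bilabial nasal.
The voiced fricative at the same place is a voiced bilabial fricative — in this inventory, /β/.

/β/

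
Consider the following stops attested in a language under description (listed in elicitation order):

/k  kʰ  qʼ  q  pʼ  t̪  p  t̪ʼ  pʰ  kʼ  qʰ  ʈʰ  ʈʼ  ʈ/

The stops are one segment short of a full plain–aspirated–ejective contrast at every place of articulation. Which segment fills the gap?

/t̪ʰ/

bilabial: plain /p/, aspirated /pʰ/, ejective /pʼ/.
dental: plain /t̪/, aspirated —, ejective /t̪ʼ/.
retroflex: plain /ʈ/, aspirated /ʈʰ/, ejective /ʈʼ/.
velar: plain /k/, aspirated /kʰ/, ejective /kʼ/.
uvular: plain /q/, aspirated /qʰ/, ejective /qʼ/.
The dental row has no aspirated member, so the gap is the aspirated dental stop /t̪ʰ/.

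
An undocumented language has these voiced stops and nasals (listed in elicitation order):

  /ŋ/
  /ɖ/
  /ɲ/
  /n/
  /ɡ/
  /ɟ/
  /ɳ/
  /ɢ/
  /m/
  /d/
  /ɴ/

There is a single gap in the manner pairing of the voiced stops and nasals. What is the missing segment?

/b/

place of articulation  oral stop  nasal   
bilabial          —         m       
alveolar          d         n       
retroflex         ɖ         ɳ       
palatal           ɟ         ɲ       
velar             ɡ         ŋ       
uvular            ɢ         ɴ       
The bilabial row has no oral stop member, so the gap is the bilabial oral stop /b/.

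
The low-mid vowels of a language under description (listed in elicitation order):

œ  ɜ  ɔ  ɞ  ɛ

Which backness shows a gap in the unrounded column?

back

backness          unrounded  rounded 
front             ɛ         œ       
central           ɜ         ɞ       
back              —         ɔ       
Every backness has an unrounded member except back, where /ʌ/ would be expected.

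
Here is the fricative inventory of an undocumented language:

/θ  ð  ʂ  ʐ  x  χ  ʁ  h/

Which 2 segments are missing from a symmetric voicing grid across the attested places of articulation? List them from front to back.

/ɣ/, /ɦ/

place of articulation  voiceless  voiced  
dental            θ         ð       
retroflex         ʂ         ʐ       
velar             x         —       
uvular            χ         ʁ       
glottal           h         —       
Gaps, from front to back: velar lacks voiced (/ɣ/); glottal lacks voiced (/ɦ/).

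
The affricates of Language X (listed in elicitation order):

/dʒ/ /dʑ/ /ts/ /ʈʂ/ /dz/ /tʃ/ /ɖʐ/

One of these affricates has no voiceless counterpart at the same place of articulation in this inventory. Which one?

Alveolar: /ts/ ~ /dz/
Postalveolar: /tʃ/ ~ /dʒ/
Retroflex: /ʈʂ/ ~ /ɖʐ/
Alveolo-palatal: only /dʑ/ (voiced); no voiceless partner.
So /dʑ/ is the unpaired segment.

/dʑ/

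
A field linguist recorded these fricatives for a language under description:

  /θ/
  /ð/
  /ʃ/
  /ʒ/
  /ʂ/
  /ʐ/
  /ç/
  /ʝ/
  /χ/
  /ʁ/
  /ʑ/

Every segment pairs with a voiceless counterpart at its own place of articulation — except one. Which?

/ʑ/

Dental: /θ/ ~ /ð/
Postalveolar: /ʃ/ ~ /ʒ/
Retroflex: /ʂ/ ~ /ʐ/
Palatal: /ç/ ~ /ʝ/
Uvular: /χ/ ~ /ʁ/
Alveolo-palatal: only /ʑ/ (voiced); no voiceless partner.
So /ʑ/ is the unpaired segment.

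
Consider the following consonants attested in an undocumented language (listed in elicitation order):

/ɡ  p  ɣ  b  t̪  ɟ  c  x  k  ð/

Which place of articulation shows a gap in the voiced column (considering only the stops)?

dental

Voiceless: /p/ (bilabial), /t̪/ (dental), /c/ (palatal), /k/ (velar).
Voiced: /b/ (bilabial), /ɟ/ (palatal), /ɡ/ (velar).
Every place of articulation has a voiced member except dental, where /d̪/ would be expected.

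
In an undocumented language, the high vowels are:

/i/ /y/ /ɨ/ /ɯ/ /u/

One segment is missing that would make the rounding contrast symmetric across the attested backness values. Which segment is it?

front: unrounded /i/, rounded /y/.
central: unrounded /ɨ/, rounded —.
back: unrounded /ɯ/, rounded /u/.
The central row has no rounded member, so the gap is the central rounded vowel /ʉ/.

/ʉ/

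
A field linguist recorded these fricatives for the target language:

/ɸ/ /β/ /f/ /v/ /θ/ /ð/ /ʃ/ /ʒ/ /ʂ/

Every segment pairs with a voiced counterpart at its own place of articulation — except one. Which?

Bilabial: /ɸ/ ~ /β/
Labiodental: /f/ ~ /v/
Dental: /θ/ ~ /ð/
Postalveolar: /ʃ/ ~ /ʒ/
Retroflex: only /ʂ/ (voiceless); no voiced partner.
So /ʂ/ is the unpaired segment.

/ʂ/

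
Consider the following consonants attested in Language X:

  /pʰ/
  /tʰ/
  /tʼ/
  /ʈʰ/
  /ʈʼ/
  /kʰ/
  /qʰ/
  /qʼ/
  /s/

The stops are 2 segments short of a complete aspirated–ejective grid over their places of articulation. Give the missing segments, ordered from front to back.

/pʼ/, /kʼ/

bilabial: aspirated /pʰ/, ejective —.
alveolar: aspirated /tʰ/, ejective /tʼ/.
retroflex: aspirated /ʈʰ/, ejective /ʈʼ/.
velar: aspirated /kʰ/, ejective —.
uvular: aspirated /qʰ/, ejective /qʼ/.
Gaps, from front to back: bilabial lacks ejective (/pʼ/); velar lacks ejective (/kʼ/).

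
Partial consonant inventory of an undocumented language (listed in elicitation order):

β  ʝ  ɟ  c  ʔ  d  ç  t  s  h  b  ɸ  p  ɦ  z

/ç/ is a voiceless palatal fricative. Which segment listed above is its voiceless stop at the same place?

The voiceless stop at the same place is a voiceless palatal stop — in this inventory, /c/.

/c/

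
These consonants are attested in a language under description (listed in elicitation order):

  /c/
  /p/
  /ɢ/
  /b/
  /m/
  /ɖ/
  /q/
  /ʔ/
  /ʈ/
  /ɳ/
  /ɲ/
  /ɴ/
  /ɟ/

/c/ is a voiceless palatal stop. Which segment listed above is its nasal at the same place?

/ɲ/

The nasal at the same place is a palatal nasal — in this inventory, /ɲ/.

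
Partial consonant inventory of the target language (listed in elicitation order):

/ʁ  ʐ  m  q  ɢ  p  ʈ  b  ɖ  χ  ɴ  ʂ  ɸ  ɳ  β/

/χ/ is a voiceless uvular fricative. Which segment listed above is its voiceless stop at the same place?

/q/

The voiceless stop at the same place is a voiceless uvular stop — in this inventory, /q/.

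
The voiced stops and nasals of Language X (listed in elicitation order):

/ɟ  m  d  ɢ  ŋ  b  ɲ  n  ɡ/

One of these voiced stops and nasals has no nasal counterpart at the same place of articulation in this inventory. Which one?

Bilabial: /b/ ~ /m/
Alveolar: /d/ ~ /n/
Palatal: /ɟ/ ~ /ɲ/
Velar: /ɡ/ ~ /ŋ/
Uvular: only /ɢ/ (oral stop); no nasal partner.
So /ɢ/ is the unpaired segment.

/ɢ/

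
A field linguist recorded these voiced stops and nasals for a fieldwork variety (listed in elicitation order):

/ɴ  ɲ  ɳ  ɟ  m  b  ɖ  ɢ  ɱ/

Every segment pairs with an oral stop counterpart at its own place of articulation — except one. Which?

/ɱ/

Bilabial: /b/ ~ /m/
Retroflex: /ɖ/ ~ /ɳ/
Palatal: /ɟ/ ~ /ɲ/
Uvular: /ɢ/ ~ /ɴ/
Labiodental: only /ɱ/ (nasal); no oral stop partner.
So /ɱ/ is the unpaired segment.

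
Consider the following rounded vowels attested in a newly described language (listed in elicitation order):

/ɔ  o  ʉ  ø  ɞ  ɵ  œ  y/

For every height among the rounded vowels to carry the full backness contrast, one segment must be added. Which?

/u/

height            front     central   back    
high              y         ʉ         —       
high-mid          ø         ɵ         o       
low-mid           œ         ɞ         ɔ       
The high row has no back member, so the gap is the high back rounded vowel /u/.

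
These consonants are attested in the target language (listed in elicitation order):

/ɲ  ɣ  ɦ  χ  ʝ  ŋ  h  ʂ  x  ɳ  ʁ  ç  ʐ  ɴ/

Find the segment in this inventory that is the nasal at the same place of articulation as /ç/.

/ɲ/

/ç/ is a voiceless palatal fricative.
The nasal at the same place is a palatal nasal — in this inventory, /ɲ/.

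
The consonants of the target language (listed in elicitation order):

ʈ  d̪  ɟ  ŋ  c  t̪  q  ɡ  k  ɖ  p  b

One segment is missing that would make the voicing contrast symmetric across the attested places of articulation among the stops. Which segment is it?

bilabial: voiceless /p/, voiced /b/.
dental: voiceless /t̪/, voiced /d̪/.
retroflex: voiceless /ʈ/, voiced /ɖ/.
palatal: voiceless /c/, voiced /ɟ/.
velar: voiceless /k/, voiced /ɡ/.
uvular: voiceless /q/, voiced —.
The uvular row has no voiced member, so the gap is the voiced uvular stop /ɢ/.

/ɢ/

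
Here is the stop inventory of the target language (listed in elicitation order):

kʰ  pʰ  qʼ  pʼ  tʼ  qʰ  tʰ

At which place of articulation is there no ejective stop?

Aspirated: /pʰ/ (bilabial), /tʰ/ (alveolar), /kʰ/ (velar), /qʰ/ (uvular).
Ejective: /pʼ/ (bilabial), /tʼ/ (alveolar), /qʼ/ (uvular).
Every place of articulation has an ejective member except velar, where /kʼ/ would be expected.

velar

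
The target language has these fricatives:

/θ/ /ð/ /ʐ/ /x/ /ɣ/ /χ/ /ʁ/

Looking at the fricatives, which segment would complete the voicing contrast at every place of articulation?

dental: voiceless /θ/, voiced /ð/.
retroflex: voiceless —, voiced /ʐ/.
velar: voiceless /x/, voiced /ɣ/.
uvular: voiceless /χ/, voiced /ʁ/.
The retroflex row has no voiceless member, so the gap is the voiceless retroflex fricative /ʂ/.

/ʂ/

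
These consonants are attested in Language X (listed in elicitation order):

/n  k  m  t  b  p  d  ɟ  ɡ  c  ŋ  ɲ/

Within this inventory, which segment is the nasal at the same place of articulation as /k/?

/k/ is a voiceless velar stop.
The nasal at the same place is a velar nasal — in this inventory, /ŋ/.

/ŋ/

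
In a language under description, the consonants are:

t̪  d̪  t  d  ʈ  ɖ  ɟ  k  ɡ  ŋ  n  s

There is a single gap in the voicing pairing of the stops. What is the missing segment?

/c/

place of articulation  voiceless  voiced  
dental            t̪        d̪      
alveolar          t         d       
retroflex         ʈ         ɖ       
palatal           —         ɟ       
velar             k         ɡ       
The palatal row has no voiceless member, so the gap is the voiceless palatal stop /c/.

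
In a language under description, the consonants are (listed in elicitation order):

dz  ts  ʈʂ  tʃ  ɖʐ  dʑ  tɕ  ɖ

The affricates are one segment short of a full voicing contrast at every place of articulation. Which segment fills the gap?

alveolar: voiceless /ts/, voiced /dz/.
postalveolar: voiceless /tʃ/, voiced —.
retroflex: voiceless /ʈʂ/, voiced /ɖʐ/.
alveolo-palatal: voiceless /tɕ/, voiced /dʑ/.
The postalveolar row has no voiced member, so the gap is the voiced postalveolar affricate /dʒ/.

/dʒ/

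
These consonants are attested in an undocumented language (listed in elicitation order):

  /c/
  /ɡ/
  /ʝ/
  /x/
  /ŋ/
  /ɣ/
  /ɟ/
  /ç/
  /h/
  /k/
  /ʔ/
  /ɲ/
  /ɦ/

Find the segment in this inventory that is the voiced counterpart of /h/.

/h/ is a voiceless glottal fricative.
The voiced counterpart is a voiced glottal fricative — in this inventory, /ɦ/.

/ɦ/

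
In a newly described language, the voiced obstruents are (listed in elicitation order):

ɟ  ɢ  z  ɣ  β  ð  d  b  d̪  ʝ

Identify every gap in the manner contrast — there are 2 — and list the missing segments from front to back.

place of articulation  stop      fricative
bilabial          b         β       
dental            d̪        ð       
alveolar          d         z       
palatal           ɟ         ʝ       
velar             —         ɣ       
uvular            ɢ         —       
Gaps, from front to back: velar lacks stop (/ɡ/); uvular lacks fricative (/ʁ/).

/ɡ/, /ʁ/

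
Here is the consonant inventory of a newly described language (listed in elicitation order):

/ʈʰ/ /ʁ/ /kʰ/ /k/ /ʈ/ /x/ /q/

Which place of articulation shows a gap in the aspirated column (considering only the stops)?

uvular

place of articulation  plain     aspirated
retroflex         ʈ         ʈʰ      
velar             k         kʰ      
uvular            q         —       
Every place of articulation has an aspirated member except uvular, where /qʰ/ would be expected.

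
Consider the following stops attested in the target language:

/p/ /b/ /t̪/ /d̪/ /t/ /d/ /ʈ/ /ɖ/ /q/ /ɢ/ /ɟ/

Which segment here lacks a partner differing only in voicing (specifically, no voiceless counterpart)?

Bilabial: /p/ ~ /b/
Dental: /t̪/ ~ /d̪/
Alveolar: /t/ ~ /d/
Retroflex: /ʈ/ ~ /ɖ/
Uvular: /q/ ~ /ɢ/
Palatal: only /ɟ/ (voiced); no voiceless partner.
So /ɟ/ is the unpaired segment.

/ɟ/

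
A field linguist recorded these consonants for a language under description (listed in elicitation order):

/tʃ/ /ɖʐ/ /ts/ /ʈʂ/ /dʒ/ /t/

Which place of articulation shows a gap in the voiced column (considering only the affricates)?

Voiceless: /ts/ (alveolar), /tʃ/ (postalveolar), /ʈʂ/ (retroflex).
Voiced: /dʒ/ (postalveolar), /ɖʐ/ (retroflex).
Every place of articulation has a voiced member except alveolar, where /dz/ would be expected.

alveolar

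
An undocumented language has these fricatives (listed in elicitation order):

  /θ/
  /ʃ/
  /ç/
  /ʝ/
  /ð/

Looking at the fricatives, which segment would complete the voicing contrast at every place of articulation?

/ʒ/

dental: voiceless /θ/, voiced /ð/.
postalveolar: voiceless /ʃ/, voiced —.
palatal: voiceless /ç/, voiced /ʝ/.
The postalveolar row has no voiced member, so the gap is the voiced postalveolar fricative /ʒ/.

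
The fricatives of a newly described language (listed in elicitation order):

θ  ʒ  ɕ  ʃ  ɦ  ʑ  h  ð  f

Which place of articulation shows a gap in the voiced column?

labiodental

labiodental: voiceless /f/, voiced —.
dental: voiceless /θ/, voiced /ð/.
postalveolar: voiceless /ʃ/, voiced /ʒ/.
alveolo-palatal: voiceless /ɕ/, voiced /ʑ/.
glottal: voiceless /h/, voiced /ɦ/.
Every place of articulation has a voiced member except labiodental, where /v/ would be expected.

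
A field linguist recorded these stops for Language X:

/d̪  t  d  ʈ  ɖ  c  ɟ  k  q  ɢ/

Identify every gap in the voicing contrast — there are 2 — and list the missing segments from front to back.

/t̪/, /ɡ/

place of articulation  voiceless  voiced  
dental            —         d̪      
alveolar          t         d       
retroflex         ʈ         ɖ       
palatal           c         ɟ       
velar             k         —       
uvular            q         ɢ       
Gaps, from front to back: dental lacks voiceless (/t̪/); velar lacks voiced (/ɡ/).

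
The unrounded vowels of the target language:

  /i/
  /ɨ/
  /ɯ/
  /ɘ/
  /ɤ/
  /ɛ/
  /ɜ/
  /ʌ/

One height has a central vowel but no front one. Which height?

high-mid

height            front     central   back    
high              i         ɨ         ɯ       
high-mid          —         ɘ         ɤ       
low-mid           ɛ         ɜ         ʌ       
Every height has a front member except high-mid, where /e/ would be expected.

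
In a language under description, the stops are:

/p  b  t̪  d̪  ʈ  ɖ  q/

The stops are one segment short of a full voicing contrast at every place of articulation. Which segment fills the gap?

place of articulation  voiceless  voiced  
bilabial          p         b       
dental            t̪        d̪      
retroflex         ʈ         ɖ       
uvular            q         —       
The uvular row has no voiced member, so the gap is the voiced uvular stop /ɢ/.

/ɢ/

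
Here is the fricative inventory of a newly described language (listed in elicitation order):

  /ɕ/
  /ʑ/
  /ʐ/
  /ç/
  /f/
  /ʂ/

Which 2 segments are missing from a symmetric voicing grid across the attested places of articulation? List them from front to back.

/v/, /ʝ/

place of articulation  voiceless  voiced  
labiodental       f         —       
retroflex         ʂ         ʐ       
alveolo-palatal   ɕ         ʑ       
palatal           ç         —       
Gaps, from front to back: labiodental lacks voiced (/v/); palatal lacks voiced (/ʝ/).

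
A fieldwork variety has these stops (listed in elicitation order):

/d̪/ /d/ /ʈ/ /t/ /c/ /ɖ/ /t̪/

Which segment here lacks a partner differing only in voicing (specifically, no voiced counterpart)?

Dental: /t̪/ ~ /d̪/
Alveolar: /t/ ~ /d/
Retroflex: /ʈ/ ~ /ɖ/
Palatal: only /c/ (voiceless); no voiced partner.
So /c/ is the unpaired segment.

/c/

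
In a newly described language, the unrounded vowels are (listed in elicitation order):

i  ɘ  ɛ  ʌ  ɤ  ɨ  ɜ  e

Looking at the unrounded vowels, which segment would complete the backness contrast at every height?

/ɯ/

height            front     central   back    
high              i         ɨ         —       
high-mid          e         ɘ         ɤ       
low-mid           ɛ         ɜ         ʌ       
The high row has no back member, so the gap is the high back unrounded vowel /ɯ/.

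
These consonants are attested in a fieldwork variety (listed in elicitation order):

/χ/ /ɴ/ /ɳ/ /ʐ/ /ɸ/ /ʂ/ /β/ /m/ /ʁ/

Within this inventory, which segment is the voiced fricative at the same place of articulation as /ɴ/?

/ʁ/

/ɴ/ is an uvular nasal.
The voiced fricative at the same place is a voiced uvular fricative — in this inventory, /ʁ/.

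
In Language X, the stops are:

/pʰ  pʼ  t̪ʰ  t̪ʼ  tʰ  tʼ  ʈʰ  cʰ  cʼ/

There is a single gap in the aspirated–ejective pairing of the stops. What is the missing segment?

Aspirated: /pʰ/ (bilabial), /t̪ʰ/ (dental), /tʰ/ (alveolar), /ʈʰ/ (retroflex), /cʰ/ (palatal).
Ejective: /pʼ/ (bilabial), /t̪ʼ/ (dental), /tʼ/ (alveolar), /cʼ/ (palatal).
The retroflex row has no ejective member, so the gap is the ejective retroflex stop /ʈʼ/.

/ʈʼ/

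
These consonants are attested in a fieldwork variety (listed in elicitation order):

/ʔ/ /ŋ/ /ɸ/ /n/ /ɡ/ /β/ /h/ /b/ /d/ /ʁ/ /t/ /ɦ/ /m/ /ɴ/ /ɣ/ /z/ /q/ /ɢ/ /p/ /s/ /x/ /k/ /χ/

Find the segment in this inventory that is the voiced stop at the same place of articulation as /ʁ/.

/ɢ/

/ʁ/ is a voiced uvular fricative.
The voiced stop at the same place is a voiced uvular stop — in this inventory, /ɢ/.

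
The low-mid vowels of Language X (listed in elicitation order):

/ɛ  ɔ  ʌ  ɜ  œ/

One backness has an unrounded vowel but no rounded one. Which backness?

central

Unrounded: /ɛ/ (front), /ɜ/ (central), /ʌ/ (back).
Rounded: /œ/ (front), /ɔ/ (back).
Every backness has a rounded member except central, where /ɞ/ would be expected.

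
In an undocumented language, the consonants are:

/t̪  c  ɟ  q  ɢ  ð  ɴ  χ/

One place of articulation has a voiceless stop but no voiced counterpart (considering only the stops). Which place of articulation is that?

dental

Voiceless: /t̪/ (dental), /c/ (palatal), /q/ (uvular).
Voiced: /ɟ/ (palatal), /ɢ/ (uvular).
Every place of articulation has a voiced member except dental, where /d̪/ would be expected.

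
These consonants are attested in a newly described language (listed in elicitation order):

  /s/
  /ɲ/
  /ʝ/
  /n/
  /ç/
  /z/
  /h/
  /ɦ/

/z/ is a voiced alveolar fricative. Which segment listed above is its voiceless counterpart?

/s/

The voiceless counterpart is a voiceless alveolar fricative — in this inventory, /s/.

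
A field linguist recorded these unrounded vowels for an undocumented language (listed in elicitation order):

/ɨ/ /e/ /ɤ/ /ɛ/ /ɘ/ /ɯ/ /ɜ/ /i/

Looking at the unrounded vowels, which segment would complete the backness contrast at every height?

/ʌ/

Front: /i/ (high), /e/ (high-mid), /ɛ/ (low-mid).
Central: /ɨ/ (high), /ɘ/ (high-mid), /ɜ/ (low-mid).
Back: /ɯ/ (high), /ɤ/ (high-mid).
The low-mid row has no back member, so the gap is the low-mid back unrounded vowel /ʌ/.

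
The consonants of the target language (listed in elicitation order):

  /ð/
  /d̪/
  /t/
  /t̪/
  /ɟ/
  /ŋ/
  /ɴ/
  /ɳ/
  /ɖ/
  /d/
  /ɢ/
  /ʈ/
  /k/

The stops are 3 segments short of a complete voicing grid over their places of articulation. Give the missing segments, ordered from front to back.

place of articulation  voiceless  voiced  
dental            t̪        d̪      
alveolar          t         d       
retroflex         ʈ         ɖ       
palatal           —         ɟ       
velar             k         —       
uvular            —         ɢ       
Gaps, from front to back: palatal lacks voiceless (/c/); velar lacks voiced (/ɡ/); uvular lacks voiceless (/q/).

/c/, /ɡ/, /q/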